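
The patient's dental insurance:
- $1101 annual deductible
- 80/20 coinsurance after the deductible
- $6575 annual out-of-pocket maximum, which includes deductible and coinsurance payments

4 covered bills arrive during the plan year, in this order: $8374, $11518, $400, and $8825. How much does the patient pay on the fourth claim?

$1635.80

#1 ($8374): $1101 finishes the deductible; $7273 goes to coinsurance; coinsurance $7273 × 20% = $1454.60. Patient owes $2555.60 (running OOP $2555.60).
#2 ($11518): deductible already satisfied, so patient's share is 20% × $11518 = $2303.60. Patient owes $2303.60 (running OOP $4859.20).
#3 ($400): deductible met; 20% of $400 = $80. Patient pays $80; OOP now $4939.20.
#4 ($8825): deductible met; 20% of $8825 = $1765. OOP would hit $6704.20 > $6575, so the cap limits the patient to $6575 − $4939.20 = $1635.80.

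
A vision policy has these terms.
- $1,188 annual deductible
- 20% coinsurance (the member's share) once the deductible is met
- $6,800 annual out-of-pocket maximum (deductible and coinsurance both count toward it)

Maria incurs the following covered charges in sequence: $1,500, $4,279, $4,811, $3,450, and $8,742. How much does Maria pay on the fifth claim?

Claim 1 ($1,500): $1,188 to deductible, leaving $312; member's 20% is $62.40. Member pays $1,250.40; OOP now $1,250.40.
Claim 2 ($4,279): deductible met; 20% of $4,279 = $855.80. Member pays $855.80; OOP now $2,106.20.
Claim 3 ($4,811): deductible met; 20% of $4,811 = $962.20. Cost to member: $962.20. OOP to date $3,068.40.
Claim 4 ($3,450): deductible already satisfied, so member's share is 20% × $3,450 = $690. Member owes $690 (running OOP $3,758.40).
Claim 5 ($8,742): deductible already satisfied, so member's share is 20% × $8,742 = $1,748.40. Cost to member: $1,748.40. OOP to date $5,506.80.

$1,748.40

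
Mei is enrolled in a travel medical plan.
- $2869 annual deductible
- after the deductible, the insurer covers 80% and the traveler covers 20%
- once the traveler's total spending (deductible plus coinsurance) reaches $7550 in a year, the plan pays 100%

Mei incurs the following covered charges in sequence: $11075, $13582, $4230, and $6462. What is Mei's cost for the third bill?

Claim 1 — $11075: $2869 to deductible, leaving $8206; coinsurance $8206 × 20% = $1641.20. Cost to traveler: $4510.20. OOP to date $4510.20.
Claim 2 — $13582: deductible met; 20% of $13582 = $2716.40. Traveler owes $2716.40 (running OOP $7226.60).
Claim 3 — $4230: 20% coinsurance on $4230 = $846. That would push OOP to $8072.60, over the $7550 cap, so traveler pays $7550 − $7226.60 = $323.40.

$323.40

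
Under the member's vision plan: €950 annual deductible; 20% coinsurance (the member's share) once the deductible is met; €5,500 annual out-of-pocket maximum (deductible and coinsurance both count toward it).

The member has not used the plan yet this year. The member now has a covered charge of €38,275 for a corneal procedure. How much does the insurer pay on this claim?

€32,775

Deductible not yet touched, so the first €950 of the bill goes to the deductible.
After the €950 deductible portion, €38,275 − €950 = €37,325 is subject to coinsurance.
Member's 20% share of €37,325 is €7,465.
Member responsibility before any cap: €950 + €7,465 = €8,415.
Year-to-date out-of-pocket would reach €0 + €8,415 = €8,415, above the €5,500 maximum, so the member pays only €5,500 − €0 = €5,500.
Insurer pays the balance: €38,275 − €5,500 = €32,775.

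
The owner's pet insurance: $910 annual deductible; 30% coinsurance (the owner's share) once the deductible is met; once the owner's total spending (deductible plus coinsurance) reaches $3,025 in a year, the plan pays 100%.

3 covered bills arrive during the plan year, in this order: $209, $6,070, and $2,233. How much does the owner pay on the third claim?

$504.30

#1 ($209): all of it applies to the deductible. Owner owes $209 (running OOP $209).
#2 ($6,070): $701 finishes the deductible; $5,369 goes to coinsurance; owner's 30% is $1,610.70. Owner owes $2,311.70 (running OOP $2,520.70).
#3 ($2,233): deductible already satisfied, so owner's share is 30% × $2,233 = $669.90. That would push OOP to $3,190.60, over the $3,025 cap, so owner pays $3,025 − $2,520.70 = $504.30.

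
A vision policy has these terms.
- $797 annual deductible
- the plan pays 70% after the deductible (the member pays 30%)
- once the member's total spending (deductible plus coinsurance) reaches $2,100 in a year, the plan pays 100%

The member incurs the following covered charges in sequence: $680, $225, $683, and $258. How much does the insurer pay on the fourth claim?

Claim 1 — $680: fully absorbed by the deductible. Cost to member: $680. OOP to date $680. Plan pays $680 − $680 = $0.
Claim 2 — $225: $117 to deductible, leaving $108; 30% of $108 = $32.40. Cost to member: $149.40. OOP to date $829.40. Insurer: $225 − $149.40 = $75.60.
Claim 3 — $683: deductible already satisfied, so member's share is 30% × $683 = $204.90. Member owes $204.90 (running OOP $1,034.30). Insurer: $683 − $204.90 = $478.10.
Claim 4 — $258: 30% coinsurance on $258 = $77.40. Member pays $77.40; OOP now $1,111.70. Insurer: $258 − $77.40 = $180.60.

$180.60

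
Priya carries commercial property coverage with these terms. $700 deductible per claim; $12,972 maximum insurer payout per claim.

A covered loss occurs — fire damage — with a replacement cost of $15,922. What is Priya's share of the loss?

After the deductible, $15,922 − $700 = $15,222 remains.
Since $15,222 > $12,972, the payout is capped at $12,972.
Out of pocket: $15,922 − $12,972 = $2,950.

$2,950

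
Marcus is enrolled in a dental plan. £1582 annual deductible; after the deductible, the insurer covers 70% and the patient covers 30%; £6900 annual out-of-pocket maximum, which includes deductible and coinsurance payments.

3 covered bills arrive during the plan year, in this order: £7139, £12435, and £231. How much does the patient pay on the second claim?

£3650.90

Claim 1 — £7139: £1582 to deductible, leaving £5557; patient's 30% is £1667.10. Patient pays £3249.10; OOP now £3249.10.
Claim 2 — £12435: deductible already satisfied, so patient's share is 30% × £12435 = £3730.50. OOP would hit £6979.60 > £6900, so the cap limits the patient to £6900 − £3249.10 = £3650.90.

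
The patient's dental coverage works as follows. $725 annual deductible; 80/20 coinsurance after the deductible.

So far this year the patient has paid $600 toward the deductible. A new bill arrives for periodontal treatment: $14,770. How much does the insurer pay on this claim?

Remaining deductible: $725 − $600 = $125.
After the $125 deductible portion, $14,770 − $125 = $14,645 is subject to coinsurance.
Patient's 20% share of $14,645 is $2,929.
That puts the patient's cost at $125 + $2,929 = $3,054.
The plan picks up $14,770 − $3,054 = $11,716.

$11,716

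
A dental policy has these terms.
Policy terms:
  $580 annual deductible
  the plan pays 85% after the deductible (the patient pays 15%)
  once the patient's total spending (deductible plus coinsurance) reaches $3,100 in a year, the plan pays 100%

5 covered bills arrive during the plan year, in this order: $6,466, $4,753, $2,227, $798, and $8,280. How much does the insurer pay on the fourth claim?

#1 ($6,466): $580 to deductible, leaving $5,886; coinsurance $5,886 × 15% = $882.90. Cost to patient: $1,462.90. OOP to date $1,462.90. Insurer: $6,466 − $1,462.90 = $5,003.10.
#2 ($4,753): deductible already satisfied, so patient's share is 15% × $4,753 = $712.95. Cost to patient: $712.95. OOP to date $2,175.85. Plan pays $4,753 − $712.95 = $4,040.05.
#3 ($2,227): deductible met; 15% of $2,227 = $334.05. Patient pays $334.05; OOP now $2,509.90. Insurer: $2,227 − $334.05 = $1,892.95.
#4 ($798): deductible already satisfied, so patient's share is 15% × $798 = $119.70. Patient owes $119.70 (running OOP $2,629.60). Plan pays $798 − $119.70 = $678.30.

$678.30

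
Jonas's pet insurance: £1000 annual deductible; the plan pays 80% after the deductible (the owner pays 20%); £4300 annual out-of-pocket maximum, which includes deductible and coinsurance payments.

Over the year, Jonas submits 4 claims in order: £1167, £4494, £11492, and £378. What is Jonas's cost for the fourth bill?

£69.40

#1 (£1167): £1000 finishes the deductible; £167 goes to coinsurance; coinsurance £167 × 20% = £33.40. Owner pays £1033.40; OOP now £1033.40.
#2 (£4494): 20% coinsurance on £4494 = £898.80. Cost to owner: £898.80. OOP to date £1932.20.
#3 (£11492): deductible already satisfied, so owner's share is 20% × £11492 = £2298.40. Owner owes £2298.40 (running OOP £4230.60).
#4 (£378): deductible already satisfied, so owner's share is 20% × £378 = £75.60. OOP would hit £4306.20 > £4300, so the cap limits the owner to £4300 − £4230.60 = £69.40.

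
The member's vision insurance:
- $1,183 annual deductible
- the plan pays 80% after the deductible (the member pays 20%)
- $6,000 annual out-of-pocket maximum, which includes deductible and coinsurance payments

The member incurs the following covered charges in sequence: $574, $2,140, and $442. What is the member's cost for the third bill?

$88.40

Claim 1 ($574): fully absorbed by the deductible. Member pays $574; OOP now $574.
Claim 2 ($2,140): deductible takes $609, $1,531 remains; member's 20% is $306.20. Member pays $915.20; OOP now $1,489.20.
Claim 3 ($442): deductible met; 20% of $442 = $88.40. Member pays $88.40; OOP now $1,577.60.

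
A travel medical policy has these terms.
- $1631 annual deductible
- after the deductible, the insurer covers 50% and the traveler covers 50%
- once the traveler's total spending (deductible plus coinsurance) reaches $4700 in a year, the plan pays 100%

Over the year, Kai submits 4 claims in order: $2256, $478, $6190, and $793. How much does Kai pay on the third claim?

$2517.50

Claim 1 — $2256: $1631 finishes the deductible; $625 goes to coinsurance; traveler's 50% is $312.50. Traveler pays $1943.50; OOP now $1943.50.
Claim 2 — $478: deductible already satisfied, so traveler's share is 50% × $478 = $239. Traveler owes $239 (running OOP $2182.50).
Claim 3 — $6190: 50% coinsurance on $6190 = $3095. That would push OOP to $5277.50, over the $4700 cap, so traveler pays $4700 − $2182.50 = $2517.50.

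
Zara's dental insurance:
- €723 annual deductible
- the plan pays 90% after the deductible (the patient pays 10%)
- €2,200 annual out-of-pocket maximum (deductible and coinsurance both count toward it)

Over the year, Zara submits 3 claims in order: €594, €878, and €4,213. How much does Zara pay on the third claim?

€421.30

Claim 1 (€594): all of it applies to the deductible. Patient pays €594; OOP now €594.
Claim 2 (€878): €129 to deductible, leaving €749; coinsurance €749 × 10% = €74.90. Cost to patient: €203.90. OOP to date €797.90.
Claim 3 (€4,213): deductible met; 10% of €4,213 = €421.30. Patient pays €421.30; OOP now €1,219.20.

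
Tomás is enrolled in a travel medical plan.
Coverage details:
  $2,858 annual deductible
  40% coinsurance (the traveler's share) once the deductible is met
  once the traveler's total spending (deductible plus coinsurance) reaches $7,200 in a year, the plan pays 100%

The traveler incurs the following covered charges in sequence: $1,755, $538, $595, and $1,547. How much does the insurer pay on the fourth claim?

$928.20

Bill 1, $1,755: fully absorbed by the deductible. Cost to traveler: $1,755. OOP to date $1,755. Insurer: $1,755 − $1,755 = $0.
Bill 2, $538: entire amount goes to the deductible. Traveler owes $538 (running OOP $2,293). Insurer: $538 − $538 = $0.
Bill 3, $595: $565 to deductible, leaving $30; traveler's 40% is $12. Traveler pays $577; OOP now $2,870. Insurer: $595 − $577 = $18.
Bill 4, $1,547: 40% coinsurance on $1,547 = $618.80. Traveler owes $618.80 (running OOP $3,488.80). Insurer: $1,547 − $618.80 = $928.20.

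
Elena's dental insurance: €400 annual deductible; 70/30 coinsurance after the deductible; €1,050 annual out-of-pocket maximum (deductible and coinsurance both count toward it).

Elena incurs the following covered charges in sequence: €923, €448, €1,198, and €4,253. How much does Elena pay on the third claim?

Bill 1, €923: €400 to deductible, leaving €523; patient's 30% is €156.90. Patient owes €556.90 (running OOP €556.90).
Bill 2, €448: 30% coinsurance on €448 = €134.40. Patient pays €134.40; OOP now €691.30.
Bill 3, €1,198: deductible met; 30% of €1,198 = €359.40. OOP would hit €1,050.70 > €1,050, so the cap limits the patient to €1,050 − €691.30 = €358.70.

€358.70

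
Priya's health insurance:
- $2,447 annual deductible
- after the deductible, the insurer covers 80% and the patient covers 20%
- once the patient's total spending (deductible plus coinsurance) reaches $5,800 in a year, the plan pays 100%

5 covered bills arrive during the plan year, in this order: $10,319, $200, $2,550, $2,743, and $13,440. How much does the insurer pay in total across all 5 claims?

Bill 1, $10,319: deductible takes $2,447, $7,872 remains; 20% of $7,872 = $1,574.40. Cost to patient: $4,021.40. OOP to date $4,021.40. Insurer: $10,319 − $4,021.40 = $6,297.60.
Bill 2, $200: deductible met; 20% of $200 = $40. Cost to patient: $40. OOP to date $4,061.40. Insurer: $200 − $40 = $160.
Bill 3, $2,550: deductible met; 20% of $2,550 = $510. Patient owes $510 (running OOP $4,571.40). Insurer: $2,550 − $510 = $2,040.
Bill 4, $2,743: deductible already satisfied, so patient's share is 20% × $2,743 = $548.60. Patient pays $548.60; OOP now $5,120. Plan pays $2,743 − $548.60 = $2,194.40.
Bill 5, $13,440: deductible already satisfied, so patient's share is 20% × $13,440 = $2,688. Adding that to $5,120 gives $7,808, past the $5,800 cap; patient pays only $5,800 − $5,120 = $680. Plan pays $13,440 − $680 = $12,760.
Insurer total: $6,297.60 + $160 + $2,040 + $2,194.40 + $12,760 = $23,452.

$23,452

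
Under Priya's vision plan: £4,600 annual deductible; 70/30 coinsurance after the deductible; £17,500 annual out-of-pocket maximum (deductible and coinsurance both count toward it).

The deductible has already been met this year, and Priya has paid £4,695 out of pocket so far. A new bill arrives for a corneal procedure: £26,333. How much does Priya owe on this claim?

With the deductible met, the entire £26,333 is subject to coinsurance.
Coinsurance: £26,333 × 30% = £7,899.90.
Total out-of-pocket so far would be £4,695 + £7,899.90 = £12,594.90, below the £17,500 cap — no reduction.

£7,899.90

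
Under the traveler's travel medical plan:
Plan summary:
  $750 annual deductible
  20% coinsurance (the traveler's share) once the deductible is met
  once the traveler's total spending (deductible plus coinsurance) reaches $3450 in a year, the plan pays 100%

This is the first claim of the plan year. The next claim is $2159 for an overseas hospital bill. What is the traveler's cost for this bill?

Nothing has been paid toward the $750 deductible, so the first $750 of this charge is applied there.
The remaining $1409 (= $2159 − $750) moves to coinsurance.
Coinsurance: $1409 × 20% = $281.80.
Traveler responsibility before any cap: $750 + $281.80 = $1031.80.
Year-to-date out-of-pocket becomes $0 + $1031.80 = $1031.80, still under the $3450 maximum, so no cap applies.

$1031.80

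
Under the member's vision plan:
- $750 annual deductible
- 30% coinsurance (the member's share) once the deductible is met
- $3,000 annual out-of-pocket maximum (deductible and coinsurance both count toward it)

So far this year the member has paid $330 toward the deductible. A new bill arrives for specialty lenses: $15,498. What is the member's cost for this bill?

Remaining deductible: $750 − $330 = $420.
The remaining $15,078 (= $15,498 − $420) moves to coinsurance.
Coinsurance: $15,078 × 30% = $4,523.40.
That puts the member's cost at $420 + $4,523.40 = $4,943.40 before any cap.
Year-to-date out-of-pocket would reach $330 + $4,943.40 = $5,273.40, above the $3,000 maximum, so the member pays only $3,000 − $330 = $2,670.

$2,670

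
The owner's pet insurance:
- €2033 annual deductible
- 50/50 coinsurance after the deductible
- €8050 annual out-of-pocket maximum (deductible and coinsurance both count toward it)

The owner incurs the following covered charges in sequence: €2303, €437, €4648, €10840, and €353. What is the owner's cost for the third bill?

Bill 1, €2303: deductible takes €2033, €270 remains; coinsurance €270 × 50% = €135. Owner owes €2168 (running OOP €2168).
Bill 2, €437: deductible already satisfied, so owner's share is 50% × €437 = €218.50. Cost to owner: €218.50. OOP to date €2386.50.
Bill 3, €4648: 50% coinsurance on €4648 = €2324. Owner pays €2324; OOP now €4710.50.

€2324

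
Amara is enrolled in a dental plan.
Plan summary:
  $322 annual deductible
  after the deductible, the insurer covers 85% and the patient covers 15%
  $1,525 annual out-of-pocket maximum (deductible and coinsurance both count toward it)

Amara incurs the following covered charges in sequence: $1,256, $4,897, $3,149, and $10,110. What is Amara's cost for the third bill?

$328.35

#1 ($1,256): deductible takes $322, $934 remains; patient's 15% is $140.10. Patient pays $462.10; OOP now $462.10.
#2 ($4,897): deductible already satisfied, so patient's share is 15% × $4,897 = $734.55. Cost to patient: $734.55. OOP to date $1,196.65.
#3 ($3,149): 15% coinsurance on $3,149 = $472.35. That would push OOP to $1,669, over the $1,525 cap, so patient pays $1,525 − $1,196.65 = $328.35.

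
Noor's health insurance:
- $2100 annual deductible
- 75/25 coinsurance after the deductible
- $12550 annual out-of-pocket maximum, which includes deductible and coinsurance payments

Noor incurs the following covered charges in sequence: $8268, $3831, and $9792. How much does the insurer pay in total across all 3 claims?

Claim 1 ($8268): $2100 to deductible, leaving $6168; coinsurance $6168 × 25% = $1542. Patient pays $3642; OOP now $3642. Insurer: $8268 − $3642 = $4626.
Claim 2 ($3831): deductible met; 25% of $3831 = $957.75. Patient pays $957.75; OOP now $4599.75. Plan pays $3831 − $957.75 = $2873.25.
Claim 3 ($9792): 25% coinsurance on $9792 = $2448. Cost to patient: $2448. OOP to date $7047.75. Insurer: $9792 − $2448 = $7344.
Insurer total: $4626 + $2873.25 + $7344 = $14843.25.

$14843.25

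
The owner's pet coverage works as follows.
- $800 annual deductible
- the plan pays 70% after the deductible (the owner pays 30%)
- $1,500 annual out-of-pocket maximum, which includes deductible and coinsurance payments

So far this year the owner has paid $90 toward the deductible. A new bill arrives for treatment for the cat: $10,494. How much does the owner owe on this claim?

Remaining deductible: $800 − $90 = $710.
After the $710 deductible portion, $10,494 − $710 = $9,784 is subject to coinsurance.
Owner's 30% share of $9,784 is $2,935.20.
That puts the owner's cost at $710 + $2,935.20 = $3,645.20 before any cap.
Year-to-date out-of-pocket would reach $90 + $3,645.20 = $3,735.20, above the $1,500 maximum, so the owner pays only $1,500 − $90 = $1,410.

$1,410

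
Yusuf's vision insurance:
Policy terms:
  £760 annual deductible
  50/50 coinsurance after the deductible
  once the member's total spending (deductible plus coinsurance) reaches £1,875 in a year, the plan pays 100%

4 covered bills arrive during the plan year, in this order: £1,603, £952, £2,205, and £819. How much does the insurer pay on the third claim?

Bill 1, £1,603: deductible takes £760, £843 remains; member's 50% is £421.50. Cost to member: £1,181.50. OOP to date £1,181.50. Plan pays £1,603 − £1,181.50 = £421.50.
Bill 2, £952: 50% coinsurance on £952 = £476. Cost to member: £476. OOP to date £1,657.50. Insurer: £952 − £476 = £476.
Bill 3, £2,205: deductible met; 50% of £2,205 = £1,102.50. OOP would hit £2,760 > £1,875, so the cap limits the member to £1,875 − £1,657.50 = £217.50. Plan pays £2,205 − £217.50 = £1,987.50.

£1,987.50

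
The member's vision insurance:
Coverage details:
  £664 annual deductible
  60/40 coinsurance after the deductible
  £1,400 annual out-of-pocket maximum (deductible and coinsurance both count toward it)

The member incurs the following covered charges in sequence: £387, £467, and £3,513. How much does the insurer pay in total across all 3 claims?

£2,967

Bill 1, £387: fully absorbed by the deductible. Member owes £387 (running OOP £387). Plan pays £387 − £387 = £0.
Bill 2, £467: deductible takes £277, £190 remains; 40% of £190 = £76. Member pays £353; OOP now £740. Plan pays £467 − £353 = £114.
Bill 3, £3,513: deductible already satisfied, so member's share is 40% × £3,513 = £1,405.20. OOP would hit £2,145.20 > £1,400, so the cap limits the member to £1,400 − £740 = £660. Plan pays £3,513 − £660 = £2,853.
Insurer total = bills − member's total = £4,367 − £1,400 = £2,967.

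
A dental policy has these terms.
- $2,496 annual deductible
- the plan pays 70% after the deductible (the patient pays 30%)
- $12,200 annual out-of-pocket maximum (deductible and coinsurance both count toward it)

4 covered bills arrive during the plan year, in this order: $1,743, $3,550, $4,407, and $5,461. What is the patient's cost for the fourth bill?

$1,638.30

#1 ($1,743): entire amount goes to the deductible. Patient pays $1,743; OOP now $1,743.
#2 ($3,550): $753 finishes the deductible; $2,797 goes to coinsurance; patient's 30% is $839.10. Cost to patient: $1,592.10. OOP to date $3,335.10.
#3 ($4,407): deductible met; 30% of $4,407 = $1,322.10. Patient owes $1,322.10 (running OOP $4,657.20).
#4 ($5,461): deductible met; 30% of $5,461 = $1,638.30. Patient owes $1,638.30 (running OOP $6,295.50).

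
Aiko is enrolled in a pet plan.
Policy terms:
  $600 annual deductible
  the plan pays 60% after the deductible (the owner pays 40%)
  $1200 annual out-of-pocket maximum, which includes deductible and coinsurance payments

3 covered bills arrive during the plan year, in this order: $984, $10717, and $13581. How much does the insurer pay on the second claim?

$10270.60

#1 ($984): $600 finishes the deductible; $384 goes to coinsurance; owner's 40% is $153.60. Owner pays $753.60; OOP now $753.60. Insurer: $984 − $753.60 = $230.40.
#2 ($10717): deductible already satisfied, so owner's share is 40% × $10717 = $4286.80. Adding that to $753.60 gives $5040.40, past the $1200 cap; owner pays only $1200 − $753.60 = $446.40. Insurer: $10717 − $446.40 = $10270.60.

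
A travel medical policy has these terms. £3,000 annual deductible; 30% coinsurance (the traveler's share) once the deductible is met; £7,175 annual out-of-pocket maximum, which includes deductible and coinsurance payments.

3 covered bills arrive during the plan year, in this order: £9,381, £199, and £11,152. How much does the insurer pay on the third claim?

Claim 1 (£9,381): £3,000 to deductible, leaving £6,381; coinsurance £6,381 × 30% = £1,914.30. Traveler owes £4,914.30 (running OOP £4,914.30). Insurer: £9,381 − £4,914.30 = £4,466.70.
Claim 2 (£199): deductible met; 30% of £199 = £59.70. Traveler owes £59.70 (running OOP £4,974). Plan pays £199 − £59.70 = £139.30.
Claim 3 (£11,152): deductible already satisfied, so traveler's share is 30% × £11,152 = £3,345.60. That would push OOP to £8,319.60, over the £7,175 cap, so traveler pays £7,175 − £4,974 = £2,201. Insurer: £11,152 − £2,201 = £8,951.

£8,951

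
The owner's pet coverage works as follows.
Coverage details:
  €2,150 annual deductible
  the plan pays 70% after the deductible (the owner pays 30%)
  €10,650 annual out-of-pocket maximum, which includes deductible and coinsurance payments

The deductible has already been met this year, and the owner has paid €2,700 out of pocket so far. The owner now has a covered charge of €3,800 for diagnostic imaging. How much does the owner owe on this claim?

The deductible is already satisfied, so the full bill goes to coinsurance.
Coinsurance: €3,800 × 30% = €1,140.
Year-to-date out-of-pocket becomes €2,700 + €1,140 = €3,840, still under the €10,650 maximum, so no cap applies.

€1,140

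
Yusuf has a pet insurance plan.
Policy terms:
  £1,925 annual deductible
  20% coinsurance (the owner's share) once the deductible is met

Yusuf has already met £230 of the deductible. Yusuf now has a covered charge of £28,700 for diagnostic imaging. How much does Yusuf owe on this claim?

Remaining deductible: £1,925 − £230 = £1,695.
That leaves £28,700 − £1,695 = £27,005 for coinsurance.
20% of £27,005 = £5,401 falls to the owner.
So the owner owes £1,695 + £5,401 = £7,096.

£7,096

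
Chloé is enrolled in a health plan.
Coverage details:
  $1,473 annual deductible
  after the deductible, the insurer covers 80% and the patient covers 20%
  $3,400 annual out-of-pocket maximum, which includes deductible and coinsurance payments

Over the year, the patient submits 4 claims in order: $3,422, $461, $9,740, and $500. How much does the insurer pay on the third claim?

$8,295

Claim 1 — $3,422: $1,473 finishes the deductible; $1,949 goes to coinsurance; patient's 20% is $389.80. Patient owes $1,862.80 (running OOP $1,862.80). Insurer: $3,422 − $1,862.80 = $1,559.20.
Claim 2 — $461: deductible met; 20% of $461 = $92.20. Patient owes $92.20 (running OOP $1,955). Insurer: $461 − $92.20 = $368.80.
Claim 3 — $9,740: deductible met; 20% of $9,740 = $1,948. Adding that to $1,955 gives $3,903, past the $3,400 cap; patient pays only $3,400 − $1,955 = $1,445. Plan pays $9,740 − $1,445 = $8,295.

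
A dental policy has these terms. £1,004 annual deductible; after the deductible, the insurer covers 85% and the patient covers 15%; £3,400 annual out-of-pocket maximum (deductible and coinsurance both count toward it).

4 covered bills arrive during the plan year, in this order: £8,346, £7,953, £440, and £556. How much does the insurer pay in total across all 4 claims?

£13,895

#1 (£8,346): deductible takes £1,004, £7,342 remains; 15% of £7,342 = £1,101.30. Patient owes £2,105.30 (running OOP £2,105.30). Plan pays £8,346 − £2,105.30 = £6,240.70.
#2 (£7,953): deductible already satisfied, so patient's share is 15% × £7,953 = £1,192.95. Patient owes £1,192.95 (running OOP £3,298.25). Plan pays £7,953 − £1,192.95 = £6,760.05.
#3 (£440): deductible met; 15% of £440 = £66. Cost to patient: £66. OOP to date £3,364.25. Insurer: £440 − £66 = £374.
#4 (£556): deductible already satisfied, so patient's share is 15% × £556 = £83.40. That would push OOP to £3,447.65, over the £3,400 cap, so patient pays £3,400 − £3,364.25 = £35.75. Insurer: £556 − £35.75 = £520.25.
Insurer total = bills − patient's total = £17,295 − £3,400 = £13,895.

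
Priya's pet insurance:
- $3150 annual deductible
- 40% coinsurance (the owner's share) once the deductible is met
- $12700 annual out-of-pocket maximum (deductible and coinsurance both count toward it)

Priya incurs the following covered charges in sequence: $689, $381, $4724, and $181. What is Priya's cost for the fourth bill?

$72.40

Claim 1 ($689): entire amount goes to the deductible. Owner pays $689; OOP now $689.
Claim 2 ($381): fully absorbed by the deductible. Owner pays $381; OOP now $1070.
Claim 3 ($4724): $2080 finishes the deductible; $2644 goes to coinsurance; coinsurance $2644 × 40% = $1057.60. Owner pays $3137.60; OOP now $4207.60.
Claim 4 ($181): deductible already satisfied, so owner's share is 40% × $181 = $72.40. Cost to owner: $72.40. OOP to date $4280.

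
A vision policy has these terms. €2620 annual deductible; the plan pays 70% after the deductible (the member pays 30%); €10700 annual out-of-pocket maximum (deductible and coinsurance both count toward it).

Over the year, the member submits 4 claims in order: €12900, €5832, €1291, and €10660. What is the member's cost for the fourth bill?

Claim 1 — €12900: €2620 to deductible, leaving €10280; coinsurance €10280 × 30% = €3084. Member pays €5704; OOP now €5704.
Claim 2 — €5832: deductible already satisfied, so member's share is 30% × €5832 = €1749.60. Member owes €1749.60 (running OOP €7453.60).
Claim 3 — €1291: deductible already satisfied, so member's share is 30% × €1291 = €387.30. Cost to member: €387.30. OOP to date €7840.90.
Claim 4 — €10660: deductible already satisfied, so member's share is 30% × €10660 = €3198. That would push OOP to €11038.90, over the €10700 cap, so member pays €10700 − €7840.90 = €2859.10.

€2859.10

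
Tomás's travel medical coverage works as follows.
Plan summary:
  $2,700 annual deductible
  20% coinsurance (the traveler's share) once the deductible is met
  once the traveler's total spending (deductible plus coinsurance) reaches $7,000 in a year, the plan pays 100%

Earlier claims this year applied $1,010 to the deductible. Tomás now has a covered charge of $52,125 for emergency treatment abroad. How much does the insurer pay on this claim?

$1,010 of the $2,700 deductible is already met, leaving $1,690.
The remaining $50,435 (= $52,125 − $1,690) moves to coinsurance.
20% of $50,435 = $10,087 falls to the traveler.
So the traveler owes $1,690 + $10,087 = $11,777 before any cap.
That would bring total out-of-pocket to $12,787, past the $7,000 cap. The traveler is capped at $7,000 − $1,010 = $5,990 on this claim.
The insurer covers the remainder: $52,125 − $5,990 = $46,135.

$46,135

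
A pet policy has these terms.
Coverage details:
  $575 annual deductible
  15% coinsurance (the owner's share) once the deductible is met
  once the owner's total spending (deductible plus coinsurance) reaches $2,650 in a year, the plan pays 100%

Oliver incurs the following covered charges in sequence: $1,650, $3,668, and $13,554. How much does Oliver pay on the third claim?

Claim 1 — $1,650: deductible takes $575, $1,075 remains; 15% of $1,075 = $161.25. Cost to owner: $736.25. OOP to date $736.25.
Claim 2 — $3,668: 15% coinsurance on $3,668 = $550.20. Cost to owner: $550.20. OOP to date $1,286.45.
Claim 3 — $13,554: 15% coinsurance on $13,554 = $2,033.10. Adding that to $1,286.45 gives $3,319.55, past the $2,650 cap; owner pays only $2,650 − $1,286.45 = $1,363.55.

$1,363.55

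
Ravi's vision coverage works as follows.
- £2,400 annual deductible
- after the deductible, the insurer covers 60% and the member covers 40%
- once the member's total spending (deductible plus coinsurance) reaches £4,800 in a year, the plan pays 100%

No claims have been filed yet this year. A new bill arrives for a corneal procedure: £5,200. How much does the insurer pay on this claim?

£1,680

Nothing has been paid toward the £2,400 deductible, so the first £2,400 of this charge is applied there.
The remaining £2,800 (= £5,200 − £2,400) moves to coinsurance.
40% of £2,800 = £1,120 falls to the member.
So the member owes £2,400 + £1,120 = £3,520 before any cap.
Year-to-date out-of-pocket becomes £0 + £3,520 = £3,520, still under the £4,800 maximum, so no cap applies.
Insurer pays the balance: £5,200 − £3,520 = £1,680.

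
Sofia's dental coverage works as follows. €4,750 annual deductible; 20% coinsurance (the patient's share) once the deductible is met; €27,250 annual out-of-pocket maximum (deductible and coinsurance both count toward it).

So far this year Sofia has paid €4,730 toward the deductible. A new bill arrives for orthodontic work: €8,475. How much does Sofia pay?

Remaining deductible: €4,750 − €4,730 = €20.
The remaining €8,455 (= €8,475 − €20) moves to coinsurance.
20% of €8,455 = €1,691 falls to the patient.
Patient responsibility before any cap: €20 + €1,691 = €1,711.
Total out-of-pocket so far would be €4,730 + €1,711 = €6,441, below the €27,250 cap — no reduction.

€1,711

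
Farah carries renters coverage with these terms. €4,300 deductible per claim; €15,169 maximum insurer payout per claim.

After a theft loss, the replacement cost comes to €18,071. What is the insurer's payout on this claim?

Less the €4,300 deductible: €18,071 − €4,300 = €13,771.
That's under the €15,169 cap, so the insurer reimburses the full €13,771.

€13,771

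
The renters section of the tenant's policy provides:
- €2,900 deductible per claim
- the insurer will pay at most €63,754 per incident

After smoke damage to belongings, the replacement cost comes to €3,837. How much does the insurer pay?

Less the €2,900 deductible: €3,837 − €2,900 = €937.
That's under the €63,754 cap, so the insurer reimburses the full €937.

€937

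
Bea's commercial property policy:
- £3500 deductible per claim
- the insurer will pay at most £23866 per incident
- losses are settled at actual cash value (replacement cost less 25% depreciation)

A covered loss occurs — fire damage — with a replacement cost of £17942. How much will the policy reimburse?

Depreciate 25%: the covered value is £17942 × 0.75 = £13456.50.
Subtract the deductible: £13456.50 − £3500 = £9956.50.
£9956.50 is within the £23866 limit, so the insurer pays £9956.50.

£9956.50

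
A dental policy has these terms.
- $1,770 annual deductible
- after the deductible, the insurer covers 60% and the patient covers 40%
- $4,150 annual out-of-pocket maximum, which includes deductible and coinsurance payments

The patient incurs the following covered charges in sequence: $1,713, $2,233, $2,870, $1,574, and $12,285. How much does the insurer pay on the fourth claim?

Claim 1 ($1,713): all of it applies to the deductible. Patient owes $1,713 (running OOP $1,713). Insurer: $1,713 − $1,713 = $0.
Claim 2 ($2,233): $57 finishes the deductible; $2,176 goes to coinsurance; coinsurance $2,176 × 40% = $870.40. Patient owes $927.40 (running OOP $2,640.40). Plan pays $2,233 − $927.40 = $1,305.60.
Claim 3 ($2,870): 40% coinsurance on $2,870 = $1,148. Patient pays $1,148; OOP now $3,788.40. Insurer: $2,870 − $1,148 = $1,722.
Claim 4 ($1,574): 40% coinsurance on $1,574 = $629.60. OOP would hit $4,418 > $4,150, so the cap limits the patient to $4,150 − $3,788.40 = $361.60. Plan pays $1,574 − $361.60 = $1,212.40.

$1,212.40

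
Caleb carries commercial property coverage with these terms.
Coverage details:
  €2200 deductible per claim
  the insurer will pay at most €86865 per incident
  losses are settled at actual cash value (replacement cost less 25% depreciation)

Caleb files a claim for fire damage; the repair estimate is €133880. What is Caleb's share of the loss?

At 25% depreciation, ACV = €133880 − €33470 = €100410.
After the deductible, €100410 − €2200 = €98210 remains.
Since €98210 > €86865, the payout is capped at €86865.
Out of pocket: €133880 − €86865 = €47015.

€47015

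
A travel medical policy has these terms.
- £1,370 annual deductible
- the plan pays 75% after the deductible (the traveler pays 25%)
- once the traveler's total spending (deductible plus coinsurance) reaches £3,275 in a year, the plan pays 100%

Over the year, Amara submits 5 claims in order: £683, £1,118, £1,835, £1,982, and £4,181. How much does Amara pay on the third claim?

£458.75

Claim 1 (£683): all of it applies to the deductible. Traveler owes £683 (running OOP £683).
Claim 2 (£1,118): £687 to deductible, leaving £431; 25% of £431 = £107.75. Traveler owes £794.75 (running OOP £1,477.75).
Claim 3 (£1,835): deductible already satisfied, so traveler's share is 25% × £1,835 = £458.75. Traveler owes £458.75 (running OOP £1,936.50).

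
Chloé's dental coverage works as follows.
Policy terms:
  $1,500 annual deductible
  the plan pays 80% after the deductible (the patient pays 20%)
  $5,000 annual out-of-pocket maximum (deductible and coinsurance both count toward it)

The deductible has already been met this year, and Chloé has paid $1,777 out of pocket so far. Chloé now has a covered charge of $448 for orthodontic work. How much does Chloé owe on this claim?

With the deductible met, the entire $448 is subject to coinsurance.
20% of $448 = $89.60 falls to the patient.
Cumulative spending $1,777 + $89.60 = $1,866.60 stays under the $5,000 maximum.

$89.60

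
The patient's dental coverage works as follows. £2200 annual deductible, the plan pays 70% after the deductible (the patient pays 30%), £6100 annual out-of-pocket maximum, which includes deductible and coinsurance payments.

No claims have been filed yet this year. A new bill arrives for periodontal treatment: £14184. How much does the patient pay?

£5795.20

The full £2200 deductible is still open; £2200 of this bill applies to it.
That leaves £14184 − £2200 = £11984 for coinsurance.
30% of £11984 = £3595.20 falls to the patient.
So the patient owes £2200 + £3595.20 = £5795.20 before any cap.
Cumulative spending £0 + £5795.20 = £5795.20 stays under the £6100 maximum.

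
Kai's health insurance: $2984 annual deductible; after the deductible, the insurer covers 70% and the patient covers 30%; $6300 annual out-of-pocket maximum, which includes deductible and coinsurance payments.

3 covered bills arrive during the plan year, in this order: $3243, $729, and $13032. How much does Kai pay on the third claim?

Claim 1 ($3243): deductible takes $2984, $259 remains; coinsurance $259 × 30% = $77.70. Cost to patient: $3061.70. OOP to date $3061.70.
Claim 2 ($729): 30% coinsurance on $729 = $218.70. Cost to patient: $218.70. OOP to date $3280.40.
Claim 3 ($13032): deductible already satisfied, so patient's share is 30% × $13032 = $3909.60. OOP would hit $7190 > $6300, so the cap limits the patient to $6300 − $3280.40 = $3019.60.

$3019.60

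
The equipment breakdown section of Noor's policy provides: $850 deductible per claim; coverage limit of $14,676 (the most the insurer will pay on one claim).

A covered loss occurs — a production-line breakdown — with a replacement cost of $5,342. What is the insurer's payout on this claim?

Subtract the deductible: $5,342 − $850 = $4,492.
$4,492 ≤ $14,676, so the limit doesn't bind; insurer pays $4,492.

$4,492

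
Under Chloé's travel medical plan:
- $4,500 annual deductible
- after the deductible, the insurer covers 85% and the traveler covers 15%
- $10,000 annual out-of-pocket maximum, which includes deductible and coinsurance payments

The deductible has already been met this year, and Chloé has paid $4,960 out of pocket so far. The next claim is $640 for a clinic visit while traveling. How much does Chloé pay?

$96

The deductible is already satisfied, so the full bill goes to coinsurance.
15% of $640 = $96 falls to the traveler.
Year-to-date out-of-pocket becomes $4,960 + $96 = $5,056, still under the $10,000 maximum, so no cap applies.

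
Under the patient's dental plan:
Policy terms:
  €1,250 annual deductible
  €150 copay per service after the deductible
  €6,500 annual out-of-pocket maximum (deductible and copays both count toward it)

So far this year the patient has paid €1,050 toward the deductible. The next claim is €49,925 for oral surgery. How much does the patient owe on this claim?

Deductible still to meet: €1,250 − €1,050 = €200.
After the €200 deductible portion, €49,925 − €200 = €49,725 is subject to the copay.
Copay on this service: €150.
That puts the patient's cost at €200 + €150 = €350 before any cap.
Cumulative spending €1,050 + €350 = €1,400 stays under the €6,500 maximum.

€350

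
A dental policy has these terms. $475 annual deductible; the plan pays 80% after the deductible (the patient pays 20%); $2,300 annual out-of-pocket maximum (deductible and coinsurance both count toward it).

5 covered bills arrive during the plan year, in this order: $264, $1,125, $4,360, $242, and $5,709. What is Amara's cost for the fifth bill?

$721.80

#1 ($264): entire amount goes to the deductible. Patient owes $264 (running OOP $264).
#2 ($1,125): deductible takes $211, $914 remains; patient's 20% is $182.80. Patient pays $393.80; OOP now $657.80.
#3 ($4,360): 20% coinsurance on $4,360 = $872. Patient pays $872; OOP now $1,529.80.
#4 ($242): 20% coinsurance on $242 = $48.40. Patient owes $48.40 (running OOP $1,578.20).
#5 ($5,709): deductible already satisfied, so patient's share is 20% × $5,709 = $1,141.80. OOP would hit $2,720 > $2,300, so the cap limits the patient to $2,300 − $1,578.20 = $721.80.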